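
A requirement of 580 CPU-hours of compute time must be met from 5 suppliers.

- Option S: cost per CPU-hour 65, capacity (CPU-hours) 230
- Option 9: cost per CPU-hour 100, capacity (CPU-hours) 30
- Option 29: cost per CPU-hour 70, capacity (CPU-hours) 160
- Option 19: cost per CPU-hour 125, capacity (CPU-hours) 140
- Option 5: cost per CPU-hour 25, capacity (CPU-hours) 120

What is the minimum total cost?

37150

Use suppliers in increasing cost order.
Option 5 (25): use full 120 → 460 CPU-hours to go.
Option S at 65: take all 230 CPU-hours → 230 still needed.
Option 29 (70): use full 160 → 70 CPU-hours to go.
Option 9 at 100: take all 30 CPU-hours → 40 still needed.
Option 19 at 125: take 40 of its 140 → requirement met.
Cost = 120×25 + 230×65 + 160×70 + 30×100 + 40×125 = 37150.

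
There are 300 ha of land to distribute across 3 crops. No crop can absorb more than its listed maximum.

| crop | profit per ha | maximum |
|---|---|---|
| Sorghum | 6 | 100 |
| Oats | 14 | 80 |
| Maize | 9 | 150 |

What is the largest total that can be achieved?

Highest profit per ha first: Oats 14 > Maize 9 > Sorghum 6.
Oats takes 80 to reach its cap of 80 ; 220 left.
Maize: +150 to 150 (cap) ; 70 left.
Sorghum: +70 (room for 100) → 70. Pool exhausted.
Total = 6×70 + 14×80 + 9×150 = 2890.

2890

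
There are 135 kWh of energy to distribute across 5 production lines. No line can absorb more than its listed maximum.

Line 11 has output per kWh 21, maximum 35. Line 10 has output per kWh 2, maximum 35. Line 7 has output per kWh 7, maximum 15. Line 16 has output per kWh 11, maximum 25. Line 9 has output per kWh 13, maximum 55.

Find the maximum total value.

1840

Rank by output per kWh: Line 11 21 > Line 9 13 > Line 16 11 > Line 7 7 > Line 10 2.
Give Line 11 35 to hit its cap of 35 → 100 left.
Give Line 9 55 to hit its cap of 55 → 45 left.
Line 16 takes 25 to reach its cap of 25 → 20 left.
Line 7 takes 15 to reach its cap of 15 → 5 left.
Only 5 left; Line 10 takes them to reach 5.
Total = 21×35 + 2×5 + 7×15 + 11×25 + 13×55 = 1840.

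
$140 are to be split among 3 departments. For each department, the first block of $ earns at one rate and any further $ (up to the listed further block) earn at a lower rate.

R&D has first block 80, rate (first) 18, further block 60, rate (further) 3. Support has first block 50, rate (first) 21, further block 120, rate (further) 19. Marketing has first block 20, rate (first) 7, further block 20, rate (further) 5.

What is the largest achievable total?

Treat each block as its own option and order by rate: Support/tier1 21 > Support/tier2 19 > R&D/tier1 18 > Marketing/tier1 7 > Marketing/tier2 5 > R&D/tier2 3.
Support tier1 at 21: fill all 50 → 90 left.
Support tier2 at 19: only 90 left, fill 90.
Total = 21×50 + 19×90 = 2760.

2760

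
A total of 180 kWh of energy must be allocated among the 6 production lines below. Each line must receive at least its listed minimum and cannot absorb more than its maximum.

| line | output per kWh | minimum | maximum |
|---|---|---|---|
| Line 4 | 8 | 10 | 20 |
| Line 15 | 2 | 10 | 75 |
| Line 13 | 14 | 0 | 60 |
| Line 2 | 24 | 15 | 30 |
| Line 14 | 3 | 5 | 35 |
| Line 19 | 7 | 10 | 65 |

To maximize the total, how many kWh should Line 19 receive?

55

Meeting every minimum uses 10+10+0+15+5+10 = 50 kWh, leaving 130.
Rank by output per kWh: Line 2 24 > Line 13 14 > Line 4 8 > Line 19 7 > Line 14 3 > Line 15 2.
Line 2 takes 15 more to reach its cap of 30 — 115 left.
Line 13 takes 60 more to reach its cap of 60 — 55 left.
Line 4 takes 10 more to reach its cap of 20 — 45 left.
Line 19 has room for 55 more but only 45 remain, so it gets 55.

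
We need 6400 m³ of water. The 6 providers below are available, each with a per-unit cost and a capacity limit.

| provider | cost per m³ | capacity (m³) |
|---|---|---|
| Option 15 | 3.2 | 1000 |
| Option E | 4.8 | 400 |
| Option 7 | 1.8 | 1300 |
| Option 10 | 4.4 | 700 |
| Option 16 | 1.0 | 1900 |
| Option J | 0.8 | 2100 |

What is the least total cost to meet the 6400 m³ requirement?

Cheapest first:
Option J at 0.8: take all 2100 m³ ; 4300 still needed.
Take 1900 from Option 16 at 1.0 ; need 2400 more.
Option 7 (1.8): use full 1300 ; 1100 m³ to go.
Take 1000 from Option 15 at 3.2 ; need 100 more.
Take 100 from Option 10 at 4.4 to finish.
Option E: unused.
Cost = 2100×0.8 + 1900×1.0 + 1300×1.8 + 1000×3.2 + 100×4.4 = 9560.

9560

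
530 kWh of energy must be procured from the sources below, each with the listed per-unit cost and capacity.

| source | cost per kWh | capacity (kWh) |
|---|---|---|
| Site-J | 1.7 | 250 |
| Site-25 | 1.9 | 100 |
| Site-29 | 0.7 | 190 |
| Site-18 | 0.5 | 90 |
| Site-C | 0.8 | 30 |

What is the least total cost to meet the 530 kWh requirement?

Cheapest first:
Take 90 from Site-18 at 0.5 ; need 440 more.
Take 190 from Site-29 at 0.7 ; need 250 more.
Site-C (0.8): use full 30 ; 220 kWh to go.
Site-J at 1.7: take 220 of its 250 ; requirement met.
Site-25: unused.
Cost = 90×0.5 + 190×0.7 + 30×0.8 + 220×1.7 = 576.

576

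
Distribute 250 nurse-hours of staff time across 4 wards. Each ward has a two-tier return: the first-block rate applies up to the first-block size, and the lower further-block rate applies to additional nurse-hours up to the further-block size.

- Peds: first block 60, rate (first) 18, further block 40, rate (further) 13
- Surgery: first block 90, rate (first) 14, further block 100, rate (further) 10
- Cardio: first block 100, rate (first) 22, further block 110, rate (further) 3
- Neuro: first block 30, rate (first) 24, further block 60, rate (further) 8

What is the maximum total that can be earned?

4840

Treat each block as its own option and order by rate: Neuro/T1 24 > Cardio/T1 22 > Peds/T1 18 > Surgery/T1 14 > Peds/T2 13 > Surgery/T2 10 > Neuro/T2 8 > Cardio/T2 3.
Neuro T1 at 24: fill all 30 ; 220 left.
Cardio T1 at 22: fill all 100 ; 120 left.
Peds/T1 (18): +60 ; 60 left.
Surgery T1 at 14: only 60 left, fill 60.
Total = 24×30 + 22×100 + 18×60 + 14×60 = 4840.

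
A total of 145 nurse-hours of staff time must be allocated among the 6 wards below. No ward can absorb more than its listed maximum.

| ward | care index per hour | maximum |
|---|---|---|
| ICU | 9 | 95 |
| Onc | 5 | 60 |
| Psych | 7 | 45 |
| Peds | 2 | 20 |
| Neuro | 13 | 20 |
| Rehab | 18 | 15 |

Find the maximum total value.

Order the wards by care index per hour: Rehab 18 > Neuro 13 > ICU 9 > Psych 7 > Onc 5 > Peds 2.
Give Rehab 15 to hit its cap of 15 → 130 left.
Give Neuro 20 to hit its cap of 20 → 110 left.
ICU: +95 to 95 (cap) → 15 left.
Psych has room for 45 but only 15 remain, so it gets 15.
Total = 9×95 + 7×15 + 13×20 + 18×15 = 1490.

1490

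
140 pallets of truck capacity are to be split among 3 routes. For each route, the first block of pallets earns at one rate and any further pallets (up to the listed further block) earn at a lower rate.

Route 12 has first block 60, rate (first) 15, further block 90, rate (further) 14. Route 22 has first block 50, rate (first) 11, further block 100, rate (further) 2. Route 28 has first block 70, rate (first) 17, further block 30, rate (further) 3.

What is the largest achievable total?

2230

Rank every tier by rate: Route 28/tier1 17 > Route 12/tier1 15 > Route 12/tier2 14 > Route 22/tier1 11 > Route 28/tier2 3 > Route 22/tier2 2.
Route 28/tier1 (17): +70 → 70 left.
Fill Route 12 tier1 block (60 at 15) → 10 left.
10 remain; put them into Route 12 tier2 at 14.
Total = 17×70 + 15×60 + 14×10 = 2230.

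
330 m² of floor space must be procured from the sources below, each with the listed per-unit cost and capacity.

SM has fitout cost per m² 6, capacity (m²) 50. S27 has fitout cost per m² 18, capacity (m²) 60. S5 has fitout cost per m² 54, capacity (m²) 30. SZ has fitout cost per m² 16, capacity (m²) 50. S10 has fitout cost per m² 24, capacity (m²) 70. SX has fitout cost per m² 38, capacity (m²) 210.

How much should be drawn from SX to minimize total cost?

Cheapest first:
SM at 6: take all 50 m² — 280 still needed.
SZ (16): use full 50 — 230 m² to go.
S27 at 18: take all 60 m² — 170 still needed.
S10 (24): use full 70 — 100 m² to go.
SX (38): take the remaining 100 — done.
S5: unused.

100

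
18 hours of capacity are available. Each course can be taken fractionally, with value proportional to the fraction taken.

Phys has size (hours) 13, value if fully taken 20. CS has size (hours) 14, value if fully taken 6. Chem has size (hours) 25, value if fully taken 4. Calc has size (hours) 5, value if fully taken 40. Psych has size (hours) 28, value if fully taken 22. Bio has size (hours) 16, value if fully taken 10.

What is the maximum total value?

60

Best value per unit of size first: Calc 40/5≈8, Phys 20/13≈1.54, Psych 22/28≈0.786, Bio 10/16≈0.625, CS 6/14≈0.429, Chem 4/25≈0.16.
Calc: take in full, 5 hours for value 40 → 13 left.
Take all of Phys (13 hours, value 20) → 0 hours left.
Total value = 60.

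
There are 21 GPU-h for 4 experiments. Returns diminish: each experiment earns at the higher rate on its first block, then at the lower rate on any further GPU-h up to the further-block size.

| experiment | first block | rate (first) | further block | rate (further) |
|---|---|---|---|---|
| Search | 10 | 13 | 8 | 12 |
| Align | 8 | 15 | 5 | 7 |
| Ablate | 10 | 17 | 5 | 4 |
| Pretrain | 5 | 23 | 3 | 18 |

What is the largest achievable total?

384

Treat each block as its own option and order by rate: Pretrain/tier1 23 > Pretrain/tier2 18 > Ablate/tier1 17 > Align/tier1 15 > Search/tier1 13 > Search/tier2 12 > Align/tier2 7 > Ablate/tier2 4.
Fill Pretrain tier1 block (5 at 23) — 16 left.
Pretrain tier2 at 18: fill all 3 — 13 left.
Ablate/tier1 (17): +10 — 3 left.
Align/tier1: +3 of 8 at 15; pool empty.
Total = 23×5 + 18×3 + 17×10 + 15×3 = 384.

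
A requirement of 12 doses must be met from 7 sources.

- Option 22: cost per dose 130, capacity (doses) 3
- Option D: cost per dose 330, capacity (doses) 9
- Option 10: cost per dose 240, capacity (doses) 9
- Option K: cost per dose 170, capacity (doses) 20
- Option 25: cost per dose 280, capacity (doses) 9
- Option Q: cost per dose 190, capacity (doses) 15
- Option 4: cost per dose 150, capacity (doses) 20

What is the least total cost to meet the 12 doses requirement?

Fill from the cheapest source first.
Take 3 from Option 22 at 130 — need 9 more.
Option 4 at 150: take 9 of its 20 — requirement met.
Option K, Option Q, Option 10, Option 25, Option D: unused.
Cost = 3×130 + 9×150 = 1740.

1740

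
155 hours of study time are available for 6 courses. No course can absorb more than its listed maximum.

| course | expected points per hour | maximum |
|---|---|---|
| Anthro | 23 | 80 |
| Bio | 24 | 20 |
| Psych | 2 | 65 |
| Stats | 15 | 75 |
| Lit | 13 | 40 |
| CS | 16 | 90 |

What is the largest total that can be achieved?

3200

Rank by expected points per hour: Bio 24 > Anthro 23 > CS 16 > Stats 15 > Lit 13 > Psych 2.
Bio takes 20 to reach its cap of 20 — 135 left.
Anthro: +80 to 80 (cap) — 55 left.
Only 55 left; CS takes them to reach 55.
Total = 23×80 + 24×20 + 16×55 = 3200.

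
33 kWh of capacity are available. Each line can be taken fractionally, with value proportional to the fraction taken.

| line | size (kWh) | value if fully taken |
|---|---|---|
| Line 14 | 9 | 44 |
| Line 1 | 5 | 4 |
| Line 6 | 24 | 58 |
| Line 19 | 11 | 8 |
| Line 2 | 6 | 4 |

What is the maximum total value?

Sort by value density: Line 14 44/9≈4.89, Line 6 58/24≈2.42, Line 1 4/5≈0.8, Line 19 8/11≈0.727, Line 2 4/6≈0.667.
Line 14: take in full, 9 kWh for value 44 → 24 left.
Line 6: take in full, 24 kWh for value 58 → 0 left.
Total value = 102.

102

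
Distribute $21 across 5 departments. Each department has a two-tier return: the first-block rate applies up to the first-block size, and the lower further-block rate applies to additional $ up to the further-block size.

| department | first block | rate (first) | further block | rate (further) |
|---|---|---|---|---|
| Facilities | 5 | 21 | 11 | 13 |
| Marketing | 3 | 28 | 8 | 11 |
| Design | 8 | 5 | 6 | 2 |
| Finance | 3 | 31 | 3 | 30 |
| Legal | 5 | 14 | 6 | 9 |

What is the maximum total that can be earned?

468

Order all 10 blocks by rate: Finance/T1 31 > Finance/T2 30 > Marketing/T1 28 > Facilities/T1 21 > Legal/T1 14 > Facilities/T2 13 > Marketing/T2 11 > Legal/T2 9 > Design/T1 5 > Design/T2 2.
Finance/T1 (31): +3 → 18 left.
Fill Finance T2 block (3 at 30) → 15 left.
Fill Marketing T1 block (3 at 28) → 12 left.
Facilities/T1 (21): +5 → 7 left.
Legal/T1 (14): +5 → 2 left.
Facilities/T2: +2 of 11 at 13; pool empty.
Total = 31×3 + 30×3 + 28×3 + 21×5 + 14×5 + 13×2 = 468.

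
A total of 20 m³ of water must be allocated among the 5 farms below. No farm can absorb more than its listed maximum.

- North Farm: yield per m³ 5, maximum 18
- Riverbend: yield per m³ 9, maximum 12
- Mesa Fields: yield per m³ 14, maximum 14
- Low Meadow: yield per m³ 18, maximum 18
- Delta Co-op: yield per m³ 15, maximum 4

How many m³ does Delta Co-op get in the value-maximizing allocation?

Rank by yield per m³: Low Meadow 18 > Delta Co-op 15 > Mesa Fields 14 > Riverbend 9 > North Farm 5.
Give Low Meadow 18 to hit its cap of 18 ; 2 left.
Only 2 left; Delta Co-op takes them to reach 2.

2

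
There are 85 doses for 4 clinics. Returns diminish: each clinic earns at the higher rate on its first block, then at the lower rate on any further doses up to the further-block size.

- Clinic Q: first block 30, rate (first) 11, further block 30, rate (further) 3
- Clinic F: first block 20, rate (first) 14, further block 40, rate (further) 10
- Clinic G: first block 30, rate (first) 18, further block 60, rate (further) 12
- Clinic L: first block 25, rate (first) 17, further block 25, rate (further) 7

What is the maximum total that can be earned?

Rank every tier by rate: Clinic G/T1 18 > Clinic L/T1 17 > Clinic F/T1 14 > Clinic G/T2 12 > Clinic Q/T1 11 > Clinic F/T2 10 > Clinic L/T2 7 > Clinic Q/T2 3.
Clinic G/T1 (18): +30 ; 55 left.
Fill Clinic L T1 block (25 at 17) ; 30 left.
Clinic F/T1 (14): +20 ; 10 left.
Clinic G T2 at 12: only 10 left, fill 10.
Total = 18×30 + 17×25 + 14×20 + 12×10 = 1365.

1365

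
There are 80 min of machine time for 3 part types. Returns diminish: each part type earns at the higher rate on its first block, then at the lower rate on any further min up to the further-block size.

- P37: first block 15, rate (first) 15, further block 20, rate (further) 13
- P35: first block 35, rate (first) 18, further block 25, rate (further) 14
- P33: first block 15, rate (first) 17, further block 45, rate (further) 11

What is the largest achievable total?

1320

Rank every tier by rate: P35/tier1 18 > P33/tier1 17 > P37/tier1 15 > P35/tier2 14 > P37/tier2 13 > P33/tier2 11.
P35 tier1 at 18: fill all 35 → 45 left.
P33 tier1 at 17: fill all 15 → 30 left.
Fill P37 tier1 block (15 at 15) → 15 left.
15 remain; put them into P35 tier2 at 14.
Total = 18×35 + 17×15 + 15×15 + 14×15 = 1320.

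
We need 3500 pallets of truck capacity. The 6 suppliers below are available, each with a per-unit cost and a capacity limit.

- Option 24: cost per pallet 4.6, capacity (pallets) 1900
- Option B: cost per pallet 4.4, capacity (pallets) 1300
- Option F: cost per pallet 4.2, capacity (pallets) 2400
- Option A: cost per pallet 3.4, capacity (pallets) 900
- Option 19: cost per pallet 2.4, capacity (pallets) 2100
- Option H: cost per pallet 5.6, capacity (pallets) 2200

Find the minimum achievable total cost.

10200

Fill from the cheapest supplier first.
Take 2100 from Option 19 at 2.4 ; need 1400 more.
Option A at 3.4: take all 900 pallets ; 500 still needed.
Option F (4.2): take the remaining 500 ; done.
Option B, Option 24, Option H: unused.
Cost = 2100×2.4 + 900×3.4 + 500×4.2 = 10200.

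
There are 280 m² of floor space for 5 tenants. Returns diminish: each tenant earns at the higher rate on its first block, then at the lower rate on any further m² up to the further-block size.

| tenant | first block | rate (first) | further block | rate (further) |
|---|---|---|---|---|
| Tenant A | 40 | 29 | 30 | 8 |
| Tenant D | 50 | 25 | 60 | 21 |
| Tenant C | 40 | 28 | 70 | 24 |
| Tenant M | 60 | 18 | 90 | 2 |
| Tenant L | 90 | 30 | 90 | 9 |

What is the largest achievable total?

Order all 10 blocks by rate: Tenant L/tier1 30 > Tenant A/tier1 29 > Tenant C/tier1 28 > Tenant D/tier1 25 > Tenant C/tier2 24 > Tenant D/tier2 21 > Tenant M/tier1 18 > Tenant L/tier2 9 > Tenant A/tier2 8 > Tenant M/tier2 2.
Tenant L tier1 at 30: fill all 90 → 190 left.
Fill Tenant A tier1 block (40 at 29) → 150 left.
Tenant C/tier1 (28): +40 → 110 left.
Tenant D tier1 at 25: fill all 50 → 60 left.
Tenant C/tier2: +60 of 70 at 24; pool empty.
Total = 30×90 + 29×40 + 28×40 + 25×50 + 24×60 = 7670.

7670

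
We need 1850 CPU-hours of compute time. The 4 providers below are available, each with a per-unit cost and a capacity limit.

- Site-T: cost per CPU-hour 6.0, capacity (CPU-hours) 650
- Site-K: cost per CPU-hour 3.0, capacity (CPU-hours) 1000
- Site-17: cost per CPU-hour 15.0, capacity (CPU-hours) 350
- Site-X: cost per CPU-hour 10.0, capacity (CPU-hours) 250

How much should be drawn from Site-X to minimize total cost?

200

Fill from the cheapest provider first.
Site-K (3.0): use full 1000 — 850 CPU-hours to go.
Site-T (6.0): use full 650 — 200 CPU-hours to go.
Site-X at 10.0: take 200 of its 250 — requirement met.
Site-17: unused.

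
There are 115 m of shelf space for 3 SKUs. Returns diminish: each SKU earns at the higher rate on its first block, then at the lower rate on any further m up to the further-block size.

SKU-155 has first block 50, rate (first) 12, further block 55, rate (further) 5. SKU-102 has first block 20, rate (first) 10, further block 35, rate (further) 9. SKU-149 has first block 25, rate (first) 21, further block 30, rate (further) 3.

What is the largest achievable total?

1505

Order all 6 blocks by rate: SKU-149/first 21 > SKU-155/first 12 > SKU-102/first 10 > SKU-102/second 9 > SKU-155/second 5 > SKU-149/second 3.
SKU-149 first at 21: fill all 25 → 90 left.
SKU-155 first at 12: fill all 50 → 40 left.
SKU-102 first at 10: fill all 20 → 20 left.
20 remain; put them into SKU-102 second at 9.
Total = 21×25 + 12×50 + 10×20 + 9×20 = 1505.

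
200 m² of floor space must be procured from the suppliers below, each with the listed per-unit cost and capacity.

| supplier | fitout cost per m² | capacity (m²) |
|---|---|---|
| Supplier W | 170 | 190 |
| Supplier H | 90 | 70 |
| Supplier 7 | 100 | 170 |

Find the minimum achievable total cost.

Cheapest first:
Supplier H (90): use full 70 ; 130 m² to go.
Take 130 from Supplier 7 at 100 to finish.
Supplier W: unused.
Cost = 70×90 + 130×100 = 19300.

19300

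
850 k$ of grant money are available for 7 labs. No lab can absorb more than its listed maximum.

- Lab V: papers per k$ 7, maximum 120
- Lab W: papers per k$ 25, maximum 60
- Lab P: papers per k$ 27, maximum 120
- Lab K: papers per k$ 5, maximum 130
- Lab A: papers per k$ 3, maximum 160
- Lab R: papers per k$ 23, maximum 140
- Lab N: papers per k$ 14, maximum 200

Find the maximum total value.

Highest papers per k$ first: Lab P 27 > Lab W 25 > Lab R 23 > Lab N 14 > Lab V 7 > Lab K 5 > Lab A 3.
Lab P takes 120 to reach its cap of 120 → 730 left.
Lab W takes 60 to reach its cap of 60 → 670 left.
Lab R: +140 to 140 (cap) → 530 left.
Give Lab N 200 to hit its cap of 200 → 330 left.
Lab V: +120 to 120 (cap) → 210 left.
Lab K takes 130 to reach its cap of 130 → 80 left.
Lab A: +80 (room for 160) → 80. Pool exhausted.
Total = 7×120 + 25×60 + 27×120 + 5×130 + 3×80 + 23×140 + 14×200 = 12490.

12490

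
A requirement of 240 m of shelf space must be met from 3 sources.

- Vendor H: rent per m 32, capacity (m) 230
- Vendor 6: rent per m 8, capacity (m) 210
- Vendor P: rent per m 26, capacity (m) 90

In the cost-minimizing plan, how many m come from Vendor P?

30

Use sources in increasing cost order.
Vendor 6 at 8: take all 210 m ; 30 still needed.
Take 30 from Vendor P at 26 to finish.
Vendor H: unused.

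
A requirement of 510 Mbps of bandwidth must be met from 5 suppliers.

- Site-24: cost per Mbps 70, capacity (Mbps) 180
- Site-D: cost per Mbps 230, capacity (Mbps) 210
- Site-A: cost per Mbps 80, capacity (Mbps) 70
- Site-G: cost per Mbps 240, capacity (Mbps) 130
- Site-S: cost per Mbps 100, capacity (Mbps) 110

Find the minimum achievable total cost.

63700

Fill from the cheapest supplier first.
Site-24 (70): use full 180 → 330 Mbps to go.
Take 70 from Site-A at 80 → need 260 more.
Take 110 from Site-S at 100 → need 150 more.
Site-D (230): take the remaining 150 → done.
Site-G: unused.
Cost = 180×70 + 70×80 + 110×100 + 150×230 = 63700.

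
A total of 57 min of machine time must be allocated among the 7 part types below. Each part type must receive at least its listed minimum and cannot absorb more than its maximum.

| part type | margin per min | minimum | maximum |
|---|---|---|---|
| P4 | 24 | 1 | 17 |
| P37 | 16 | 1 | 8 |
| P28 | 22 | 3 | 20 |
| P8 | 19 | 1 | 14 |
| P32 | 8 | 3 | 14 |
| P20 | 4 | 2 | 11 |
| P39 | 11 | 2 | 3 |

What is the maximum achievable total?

Meeting every minimum uses 1+1+3+1+3+2+2 = 13 min, leaving 44.
Highest margin per min first: P4 24 > P28 22 > P8 19 > P37 16 > P39 11 > P32 8 > P20 4.
P4: +16 to 17 (cap) → 28 left.
P28 takes 17 more to reach its cap of 20 → 11 left.
Only 11 left; P8 takes them to reach 12.
Total = 24×17 + 16×1 + 22×20 + 19×12 + 8×3 + 4×2 + 11×2 = 1146.

1146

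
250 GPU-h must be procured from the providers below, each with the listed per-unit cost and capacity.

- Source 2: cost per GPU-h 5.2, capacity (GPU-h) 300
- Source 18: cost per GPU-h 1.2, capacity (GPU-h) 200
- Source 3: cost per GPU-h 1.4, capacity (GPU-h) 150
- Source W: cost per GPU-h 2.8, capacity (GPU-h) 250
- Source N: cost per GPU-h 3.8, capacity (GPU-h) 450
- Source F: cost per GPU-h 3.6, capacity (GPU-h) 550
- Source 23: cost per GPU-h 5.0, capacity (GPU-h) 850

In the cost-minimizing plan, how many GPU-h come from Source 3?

50

Fill from the cheapest provider first.
Take 200 from Source 18 at 1.2 ; need 50 more.
Take 50 from Source 3 at 1.4 to finish.
Source W, Source F, Source N, Source 23, Source 2: unused.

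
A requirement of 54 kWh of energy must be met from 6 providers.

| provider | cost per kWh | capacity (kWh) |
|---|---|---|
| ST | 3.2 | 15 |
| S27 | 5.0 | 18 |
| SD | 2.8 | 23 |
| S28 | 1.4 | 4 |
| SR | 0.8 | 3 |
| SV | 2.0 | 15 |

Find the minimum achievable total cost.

131.2

Fill from the cheapest provider first.
SR (0.8): use full 3 → 51 kWh to go.
S28 (1.4): use full 4 → 47 kWh to go.
SV (2.0): use full 15 → 32 kWh to go.
Take 23 from SD at 2.8 → need 9 more.
ST at 3.2: take 9 of its 15 → requirement met.
S27: unused.
Cost = 3×0.8 + 4×1.4 + 15×2.0 + 23×2.8 + 9×3.2 = 131.2.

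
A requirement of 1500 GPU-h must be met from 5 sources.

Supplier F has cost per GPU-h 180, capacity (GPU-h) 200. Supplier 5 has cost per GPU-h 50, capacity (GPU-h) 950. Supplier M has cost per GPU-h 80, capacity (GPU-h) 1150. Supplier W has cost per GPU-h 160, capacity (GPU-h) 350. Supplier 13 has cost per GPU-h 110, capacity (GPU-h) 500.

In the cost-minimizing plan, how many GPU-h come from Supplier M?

550

Fill from the cheapest source first.
Supplier 5 (50): use full 950 — 550 GPU-h to go.
Supplier M (80): take the remaining 550 — done.
Supplier 13, Supplier W, Supplier F: unused.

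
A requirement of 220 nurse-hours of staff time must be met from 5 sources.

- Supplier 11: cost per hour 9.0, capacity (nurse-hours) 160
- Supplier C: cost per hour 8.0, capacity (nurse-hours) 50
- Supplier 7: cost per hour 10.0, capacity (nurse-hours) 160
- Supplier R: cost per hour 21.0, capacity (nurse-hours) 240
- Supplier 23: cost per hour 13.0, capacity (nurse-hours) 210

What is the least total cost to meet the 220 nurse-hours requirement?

Cheapest first:
Take 50 from Supplier C at 8.0 — need 170 more.
Supplier 11 (9.0): use full 160 — 10 nurse-hours to go.
Supplier 7 at 10.0: take 10 of its 160 — requirement met.
Supplier 23, Supplier R: unused.
Cost = 50×8.0 + 160×9.0 + 10×10.0 = 1940.

1940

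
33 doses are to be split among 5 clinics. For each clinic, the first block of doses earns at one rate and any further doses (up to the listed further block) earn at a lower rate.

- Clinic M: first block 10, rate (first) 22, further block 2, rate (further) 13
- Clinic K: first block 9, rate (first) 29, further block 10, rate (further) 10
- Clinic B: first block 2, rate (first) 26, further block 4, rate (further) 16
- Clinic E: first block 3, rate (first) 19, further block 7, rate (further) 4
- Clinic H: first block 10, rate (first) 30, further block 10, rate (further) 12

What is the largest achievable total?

871

Rank every tier by rate: Clinic H/T1 30 > Clinic K/T1 29 > Clinic B/T1 26 > Clinic M/T1 22 > Clinic E/T1 19 > Clinic B/T2 16 > Clinic M/T2 13 > Clinic H/T2 12 > Clinic K/T2 10 > Clinic E/T2 4.
Clinic H/T1 (30): +10 — 23 left.
Clinic K T1 at 29: fill all 9 — 14 left.
Clinic B/T1 (26): +2 — 12 left.
Clinic M T1 at 22: fill all 10 — 2 left.
Clinic E/T1: +2 of 3 at 19; pool empty.
Total = 30×10 + 29×9 + 26×2 + 22×10 + 19×2 = 871.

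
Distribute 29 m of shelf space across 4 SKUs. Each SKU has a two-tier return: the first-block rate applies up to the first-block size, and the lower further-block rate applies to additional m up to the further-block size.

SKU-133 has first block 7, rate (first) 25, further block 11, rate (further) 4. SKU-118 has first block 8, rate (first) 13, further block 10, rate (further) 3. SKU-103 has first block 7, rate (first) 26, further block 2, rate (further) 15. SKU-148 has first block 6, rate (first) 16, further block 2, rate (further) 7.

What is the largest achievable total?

574

Rank every tier by rate: SKU-103/first 26 > SKU-133/first 25 > SKU-148/first 16 > SKU-103/second 15 > SKU-118/first 13 > SKU-148/second 7 > SKU-133/second 4 > SKU-118/second 3.
SKU-103 first at 26: fill all 7 → 22 left.
SKU-133/first (25): +7 → 15 left.
SKU-148 first at 16: fill all 6 → 9 left.
Fill SKU-103 second block (2 at 15) → 7 left.
SKU-118 first at 13: only 7 left, fill 7.
Total = 26×7 + 25×7 + 16×6 + 15×2 + 13×7 = 574.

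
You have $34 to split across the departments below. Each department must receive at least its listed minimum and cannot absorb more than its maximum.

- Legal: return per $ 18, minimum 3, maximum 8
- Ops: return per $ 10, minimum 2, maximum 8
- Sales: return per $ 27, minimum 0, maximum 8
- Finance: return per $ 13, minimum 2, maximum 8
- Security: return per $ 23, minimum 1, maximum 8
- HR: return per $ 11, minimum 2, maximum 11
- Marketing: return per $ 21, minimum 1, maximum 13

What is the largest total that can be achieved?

711

Meeting every minimum uses 3+2+0+2+1+2+1 = 11 $, leaving 23.
Rank by return per $: Sales 27 > Security 23 > Marketing 21 > Legal 18 > Finance 13 > HR 11 > Ops 10.
Give Sales 8 more to hit its cap of 8 → 15 left.
Give Security 7 more to hit its cap of 8 → 8 left.
Marketing has room for 12 more but only 8 remain, so it gets 9.
Total = 18×3 + 10×2 + 27×8 + 13×2 + 23×8 + 11×2 + 21×9 = 711.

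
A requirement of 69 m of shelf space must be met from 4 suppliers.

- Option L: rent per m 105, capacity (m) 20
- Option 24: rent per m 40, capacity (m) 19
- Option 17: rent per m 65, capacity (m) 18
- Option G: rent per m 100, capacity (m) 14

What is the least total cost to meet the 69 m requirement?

5220

Use suppliers in increasing cost order.
Option 24 at 40: take all 19 m → 50 still needed.
Option 17 at 65: take all 18 m → 32 still needed.
Option G (100): use full 14 → 18 m to go.
Option L at 105: take 18 of its 20 → requirement met.
Cost = 19×40 + 18×65 + 14×100 + 18×105 = 5220.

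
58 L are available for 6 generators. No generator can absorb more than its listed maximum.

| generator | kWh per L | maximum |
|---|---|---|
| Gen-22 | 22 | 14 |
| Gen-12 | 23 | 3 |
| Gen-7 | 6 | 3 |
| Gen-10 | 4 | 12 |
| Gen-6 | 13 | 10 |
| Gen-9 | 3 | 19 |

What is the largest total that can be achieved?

Order the generators by kWh per L: Gen-12 23 > Gen-22 22 > Gen-6 13 > Gen-7 6 > Gen-10 4 > Gen-9 3.
Gen-12: +3 to 3 (cap) ; 55 left.
Gen-22: +14 to 14 (cap) ; 41 left.
Give Gen-6 10 to hit its cap of 10 ; 31 left.
Gen-7 takes 3 to reach its cap of 3 ; 28 left.
Gen-10 takes 12 to reach its cap of 12 ; 16 left.
Gen-9 has room for 19 but only 16 remain, so it gets 16.
Total = 22×14 + 23×3 + 6×3 + 4×12 + 13×10 + 3×16 = 621.

621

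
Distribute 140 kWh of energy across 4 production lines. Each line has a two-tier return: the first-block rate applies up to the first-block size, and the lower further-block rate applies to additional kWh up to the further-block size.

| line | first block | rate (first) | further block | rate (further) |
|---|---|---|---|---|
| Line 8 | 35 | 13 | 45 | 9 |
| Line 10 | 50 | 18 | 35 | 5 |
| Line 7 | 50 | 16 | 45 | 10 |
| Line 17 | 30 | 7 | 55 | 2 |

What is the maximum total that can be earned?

Rank every tier by rate: Line 10/tier1 18 > Line 7/tier1 16 > Line 8/tier1 13 > Line 7/tier2 10 > Line 8/tier2 9 > Line 17/tier1 7 > Line 10/tier2 5 > Line 17/tier2 2.
Fill Line 10 tier1 block (50 at 18) ; 90 left.
Fill Line 7 tier1 block (50 at 16) ; 40 left.
Line 8 tier1 at 13: fill all 35 ; 5 left.
Line 7/tier2: +5 of 45 at 10; pool empty.
Total = 18×50 + 16×50 + 13×35 + 10×5 = 2205.

2205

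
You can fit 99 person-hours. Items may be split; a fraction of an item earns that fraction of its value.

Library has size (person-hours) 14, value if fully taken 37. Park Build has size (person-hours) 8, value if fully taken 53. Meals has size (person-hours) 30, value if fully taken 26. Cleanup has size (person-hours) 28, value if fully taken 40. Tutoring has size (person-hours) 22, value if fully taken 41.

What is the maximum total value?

194.4

Sort by value density: Park Build 53/8≈6.62, Library 37/14≈2.64, Tutoring 41/22≈1.86, Cleanup 40/28≈1.43, Meals 26/30≈0.867.
Park Build: take in full, 8 person-hours for value 53 — 91 left.
All 14 person-hours of Library fit (value 37) — 77 remain.
Take all of Tutoring (22 person-hours, value 41) — 55 person-hours left.
Cleanup: take in full, 28 person-hours for value 40 — 27 left.
Only 27 person-hours remain; take 27/30 of Meals for value 26×27/30 = 23.4.
Total value = 194.4.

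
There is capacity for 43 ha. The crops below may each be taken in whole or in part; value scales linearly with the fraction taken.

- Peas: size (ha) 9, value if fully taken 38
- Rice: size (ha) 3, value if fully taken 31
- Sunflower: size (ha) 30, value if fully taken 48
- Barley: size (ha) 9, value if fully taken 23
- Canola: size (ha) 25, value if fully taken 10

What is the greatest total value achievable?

Rank by value-to-size ratio: Rice 31/3≈10.3, Peas 38/9≈4.22, Barley 23/9≈2.56, Sunflower 48/30≈1.6, Canola 10/25≈0.4.
All 3 ha of Rice fit (value 31) ; 40 remain.
Peas: take in full, 9 ha for value 38 ; 31 left.
Barley: take in full, 9 ha for value 23 ; 22 left.
22 ha left: a 22/30 share of Sunflower gives 48×22/30 = 35.2.
Total value = 127.2.

127.2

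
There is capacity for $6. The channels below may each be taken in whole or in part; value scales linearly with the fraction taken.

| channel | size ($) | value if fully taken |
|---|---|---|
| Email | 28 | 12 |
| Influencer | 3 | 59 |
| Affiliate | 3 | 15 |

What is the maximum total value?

Best value per unit of size first: Influencer 59/3≈19.7, Affiliate 15/3≈5, Email 12/28≈0.429.
Take all of Influencer (3 $, value 59) → 3 $ left.
All 3 $ of Affiliate fit (value 15) → 0 remain.
Total value = 74.

74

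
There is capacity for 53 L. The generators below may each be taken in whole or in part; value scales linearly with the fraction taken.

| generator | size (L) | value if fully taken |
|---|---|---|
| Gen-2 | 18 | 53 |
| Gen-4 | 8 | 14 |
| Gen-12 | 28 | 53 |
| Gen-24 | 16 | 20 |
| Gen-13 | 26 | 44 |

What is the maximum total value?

Best value per unit of size first: Gen-2 53/18≈2.94, Gen-12 53/28≈1.89, Gen-4 14/8≈1.75, Gen-13 44/26≈1.69, Gen-24 20/16≈1.25.
Gen-2: take in full, 18 L for value 53 ; 35 left.
All 28 L of Gen-12 fit (value 53) ; 7 remain.
Fill the last 7 L with part of Gen-4: 7/8 of it earns 12.25.
Total value = 118.25.

118.25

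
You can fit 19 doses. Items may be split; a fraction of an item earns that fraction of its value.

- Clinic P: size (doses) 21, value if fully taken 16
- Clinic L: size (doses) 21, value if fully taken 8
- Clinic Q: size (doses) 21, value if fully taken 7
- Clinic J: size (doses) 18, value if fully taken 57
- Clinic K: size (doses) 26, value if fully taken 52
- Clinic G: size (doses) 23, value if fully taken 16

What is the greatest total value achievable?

59

Sort by value density: Clinic J 57/18≈3.17, Clinic K 52/26≈2, Clinic P 16/21≈0.762, Clinic G 16/23≈0.696, Clinic L 8/21≈0.381, Clinic Q 7/21≈0.333.
Clinic J: take in full, 18 doses for value 57 ; 1 left.
Only 1 doses remain; take 1/26 of Clinic K for value 52×1/26 = 2.
Total value = 59.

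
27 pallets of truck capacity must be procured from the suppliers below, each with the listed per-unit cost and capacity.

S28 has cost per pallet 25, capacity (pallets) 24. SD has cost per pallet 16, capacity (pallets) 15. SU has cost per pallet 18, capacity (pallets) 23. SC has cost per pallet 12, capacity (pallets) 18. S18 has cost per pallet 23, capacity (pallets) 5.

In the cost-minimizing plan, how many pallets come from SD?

Use suppliers in increasing cost order.
SC at 12: take all 18 pallets ; 9 still needed.
Take 9 from SD at 16 to finish.
SU, S18, S28: unused.

9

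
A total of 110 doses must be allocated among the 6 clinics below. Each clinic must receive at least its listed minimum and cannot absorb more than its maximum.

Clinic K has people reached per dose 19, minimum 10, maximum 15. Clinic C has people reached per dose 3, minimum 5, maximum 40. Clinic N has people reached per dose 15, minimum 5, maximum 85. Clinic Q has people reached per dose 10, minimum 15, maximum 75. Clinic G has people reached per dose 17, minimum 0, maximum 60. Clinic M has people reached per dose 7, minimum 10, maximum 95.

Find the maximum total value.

1615

Meeting every minimum uses 10+5+5+15+0+10 = 45 doses, leaving 65.
Rank by people reached per dose: Clinic K 19 > Clinic G 17 > Clinic N 15 > Clinic Q 10 > Clinic M 7 > Clinic C 3.
Give Clinic K 5 more to hit its cap of 15 → 60 left.
Give Clinic G 60 more to hit its cap of 60 → 0 left.
Total = 19×15 + 3×5 + 15×5 + 10×15 + 17×60 + 7×10 = 1615.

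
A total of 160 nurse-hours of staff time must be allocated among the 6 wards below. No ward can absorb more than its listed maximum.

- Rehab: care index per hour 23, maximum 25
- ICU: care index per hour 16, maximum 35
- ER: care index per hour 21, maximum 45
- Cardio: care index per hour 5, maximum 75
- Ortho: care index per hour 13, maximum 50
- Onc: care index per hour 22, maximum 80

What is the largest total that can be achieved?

3440

Order the wards by care index per hour: Rehab 23 > Onc 22 > ER 21 > ICU 16 > Ortho 13 > Cardio 5.
Rehab: +25 to 25 (cap) ; 135 left.
Give Onc 80 to hit its cap of 80 ; 55 left.
ER takes 45 to reach its cap of 45 ; 10 left.
ICU: +10 (room for 35) → 10. Pool exhausted.
Total = 23×25 + 16×10 + 21×45 + 22×80 = 3440.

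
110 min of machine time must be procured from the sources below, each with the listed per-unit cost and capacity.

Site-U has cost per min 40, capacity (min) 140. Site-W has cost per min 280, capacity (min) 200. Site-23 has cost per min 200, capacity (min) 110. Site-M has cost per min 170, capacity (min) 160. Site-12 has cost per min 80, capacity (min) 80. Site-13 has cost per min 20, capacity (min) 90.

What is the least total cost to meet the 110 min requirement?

2600

Fill from the cheapest source first.
Site-13 at 20: take all 90 min — 20 still needed.
Site-U at 40: take 20 of its 140 — requirement met.
Site-12, Site-M, Site-23, Site-W: unused.
Cost = 90×20 + 20×40 = 2600.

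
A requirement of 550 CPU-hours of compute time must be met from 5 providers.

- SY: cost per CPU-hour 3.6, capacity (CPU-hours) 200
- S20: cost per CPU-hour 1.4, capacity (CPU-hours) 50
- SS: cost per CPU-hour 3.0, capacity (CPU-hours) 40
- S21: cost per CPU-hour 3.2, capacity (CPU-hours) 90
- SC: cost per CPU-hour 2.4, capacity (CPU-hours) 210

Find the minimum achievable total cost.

Fill from the cheapest provider first.
S20 (1.4): use full 50 — 500 CPU-hours to go.
SC (2.4): use full 210 — 290 CPU-hours to go.
SS at 3.0: take all 40 CPU-hours — 250 still needed.
Take 90 from S21 at 3.2 — need 160 more.
SY at 3.6: take 160 of its 200 — requirement met.
Cost = 50×1.4 + 210×2.4 + 40×3.0 + 90×3.2 + 160×3.6 = 1558.

1558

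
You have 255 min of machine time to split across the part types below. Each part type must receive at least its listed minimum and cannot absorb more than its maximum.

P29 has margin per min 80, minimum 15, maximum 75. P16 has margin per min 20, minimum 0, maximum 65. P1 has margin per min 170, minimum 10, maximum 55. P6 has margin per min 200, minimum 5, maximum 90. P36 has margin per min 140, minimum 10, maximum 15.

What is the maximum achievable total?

35850

Meeting every minimum uses 15+0+10+5+10 = 40 min, leaving 215.
Rank by margin per min: P6 200 > P1 170 > P36 140 > P29 80 > P16 20.
P6: +85 to 90 (cap) — 130 left.
Give P1 45 more to hit its cap of 55 — 85 left.
P36 takes 5 more to reach its cap of 15 — 80 left.
Give P29 60 more to hit its cap of 75 — 20 left.
P16: +20 (room for 65) → 20. Pool exhausted.
Total = 80×75 + 20×20 + 170×55 + 200×90 + 140×15 = 35850.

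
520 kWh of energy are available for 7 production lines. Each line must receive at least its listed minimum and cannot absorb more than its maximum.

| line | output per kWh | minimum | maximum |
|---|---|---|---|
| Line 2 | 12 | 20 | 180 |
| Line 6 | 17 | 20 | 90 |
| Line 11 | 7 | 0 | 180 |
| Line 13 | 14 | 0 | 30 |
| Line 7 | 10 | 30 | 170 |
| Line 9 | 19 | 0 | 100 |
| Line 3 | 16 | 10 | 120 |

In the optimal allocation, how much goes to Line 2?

Meeting every minimum uses 20+20+0+0+30+0+10 = 80 kWh, leaving 440.
Order the production lines by output per kWh: Line 9 19 > Line 6 17 > Line 3 16 > Line 13 14 > Line 2 12 > Line 7 10 > Line 11 7.
Give Line 9 100 more to hit its cap of 100 → 340 left.
Give Line 6 70 more to hit its cap of 90 → 270 left.
Line 3: +110 to 120 (cap) → 160 left.
Line 13: +30 to 30 (cap) → 130 left.
Line 2 has room for 160 more but only 130 remain, so it gets 150.

150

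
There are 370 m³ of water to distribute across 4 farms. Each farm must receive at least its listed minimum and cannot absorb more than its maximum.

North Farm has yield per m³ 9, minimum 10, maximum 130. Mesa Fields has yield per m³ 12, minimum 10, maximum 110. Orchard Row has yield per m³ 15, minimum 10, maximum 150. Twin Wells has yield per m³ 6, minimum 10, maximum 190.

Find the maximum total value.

4530

Meeting every minimum uses 10+10+10+10 = 40 m³, leaving 330.
Rank by yield per m³: Orchard Row 15 > Mesa Fields 12 > North Farm 9 > Twin Wells 6.
Orchard Row takes 140 more to reach its cap of 150 — 190 left.
Mesa Fields: +100 to 110 (cap) — 90 left.
North Farm: +90 (room for 120) → 100. Pool exhausted.
Total = 9×100 + 12×110 + 15×150 + 6×10 = 4530.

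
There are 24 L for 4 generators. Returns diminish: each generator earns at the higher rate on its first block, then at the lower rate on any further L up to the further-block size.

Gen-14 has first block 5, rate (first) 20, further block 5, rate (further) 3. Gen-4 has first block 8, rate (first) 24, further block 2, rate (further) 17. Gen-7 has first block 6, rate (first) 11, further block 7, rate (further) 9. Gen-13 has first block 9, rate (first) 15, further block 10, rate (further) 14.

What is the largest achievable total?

Order all 8 blocks by rate: Gen-4/first 24 > Gen-14/first 20 > Gen-4/second 17 > Gen-13/first 15 > Gen-13/second 14 > Gen-7/first 11 > Gen-7/second 9 > Gen-14/second 3.
Gen-4 first at 24: fill all 8 → 16 left.
Gen-14/first (20): +5 → 11 left.
Fill Gen-4 second block (2 at 17) → 9 left.
Gen-13 first at 15: fill all 9 → 0 left.
Total = 24×8 + 20×5 + 17×2 + 15×9 = 461.

461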